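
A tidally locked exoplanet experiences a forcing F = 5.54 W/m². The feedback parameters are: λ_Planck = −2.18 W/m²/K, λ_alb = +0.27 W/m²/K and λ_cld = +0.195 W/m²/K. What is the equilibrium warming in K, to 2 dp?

3.23 K

Net feedback parameter λ = (−2.18) + (+0.27) + (+0.195) = -1.715 W/m²/K.
ΔT = −F/λ = −5.54/(-1.715) = 3.23 K.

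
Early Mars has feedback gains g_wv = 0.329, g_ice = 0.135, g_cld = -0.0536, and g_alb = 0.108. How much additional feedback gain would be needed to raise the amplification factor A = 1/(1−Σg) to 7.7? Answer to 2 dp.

Current total gain = 0.5184.
Target gain for A = 7.7: g* = 1 − 1/7.7 = 0.8701.
Additional gain needed = 0.8701 − 0.5184 = 0.35.

0.35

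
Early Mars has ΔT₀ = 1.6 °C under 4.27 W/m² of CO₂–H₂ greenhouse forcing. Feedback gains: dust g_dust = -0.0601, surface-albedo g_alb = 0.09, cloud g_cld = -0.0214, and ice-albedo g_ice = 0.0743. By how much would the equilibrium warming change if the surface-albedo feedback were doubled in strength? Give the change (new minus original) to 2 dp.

Original: g = 0.0828, ΔT = 1.6/(1−0.0828) = 1.7444 °C.
With doubled surface-albedo: g' = 0.1728, ΔT' = 1.6/(1−0.1728) = 1.9342 °C.
Change = 1.9342 − 1.7444 = 0.19 °C.

0.19 °C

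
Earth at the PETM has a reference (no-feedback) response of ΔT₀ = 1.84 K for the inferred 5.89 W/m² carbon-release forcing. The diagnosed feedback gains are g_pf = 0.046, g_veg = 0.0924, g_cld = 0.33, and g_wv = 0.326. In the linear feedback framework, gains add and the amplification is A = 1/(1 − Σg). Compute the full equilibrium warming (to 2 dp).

8.95 K

Total gain g = 0.046 + 0.0924 + 0.33 + 0.326 = 0.7944.
Amplification A = 1/(1 − 0.7944) = 4.864.
ΔT = 1.84 × 4.864 = 8.95 K.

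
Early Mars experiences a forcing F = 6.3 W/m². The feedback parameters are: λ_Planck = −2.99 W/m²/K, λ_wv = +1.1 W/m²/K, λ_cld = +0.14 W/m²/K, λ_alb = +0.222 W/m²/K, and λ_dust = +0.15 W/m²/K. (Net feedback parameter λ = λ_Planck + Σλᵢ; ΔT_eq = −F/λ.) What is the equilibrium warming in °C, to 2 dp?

4.57 °C

Net feedback parameter λ = (−2.99) + (+1.1) + (+0.14) + (+0.222) + (+0.15) = -1.378 W/m²/K.
ΔT = −F/λ = −6.3/(-1.378) = 4.57 °C.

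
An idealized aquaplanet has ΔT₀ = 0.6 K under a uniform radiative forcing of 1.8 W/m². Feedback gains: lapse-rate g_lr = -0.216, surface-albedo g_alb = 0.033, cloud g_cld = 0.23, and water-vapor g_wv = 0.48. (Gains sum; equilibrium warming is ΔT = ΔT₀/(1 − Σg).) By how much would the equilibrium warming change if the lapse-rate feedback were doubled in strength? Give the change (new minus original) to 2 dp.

Original: g = 0.527, ΔT = 0.6/(1−0.527) = 1.2685 K.
With doubled lapse-rate: g' = 0.311, ΔT' = 0.6/(1−0.311) = 0.8708 K.
Change = 0.8708 − 1.2685 = -0.40 K.

-0.40 K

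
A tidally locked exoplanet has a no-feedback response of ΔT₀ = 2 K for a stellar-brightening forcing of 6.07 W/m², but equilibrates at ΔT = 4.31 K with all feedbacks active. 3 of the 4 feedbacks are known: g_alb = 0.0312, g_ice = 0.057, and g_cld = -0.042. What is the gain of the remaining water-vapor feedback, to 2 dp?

Amplification A = ΔT/ΔT₀ = 4.31/2 = 2.155.
Total gain g = 1 − 1/A = 1 − 1/2.155 = 0.536.
Known gains sum to 0.0312 + 0.057 − 0.042 = 0.0462.
g_wv = 0.536 − 0.0462 = 0.49.

0.49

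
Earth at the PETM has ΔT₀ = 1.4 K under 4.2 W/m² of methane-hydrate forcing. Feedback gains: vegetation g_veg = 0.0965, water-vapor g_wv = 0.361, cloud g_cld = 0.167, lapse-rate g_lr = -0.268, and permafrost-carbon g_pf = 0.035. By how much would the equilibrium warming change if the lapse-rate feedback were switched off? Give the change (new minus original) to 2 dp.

Original: g = 0.3915, ΔT = 1.4/(1−0.3915) = 2.3007 K.
Without lapse-rate: g' = 0.6595, ΔT' = 1.4/(1−0.6595) = 4.1116 K.
Change = 4.1116 − 2.3007 = 1.81 K.

1.81 K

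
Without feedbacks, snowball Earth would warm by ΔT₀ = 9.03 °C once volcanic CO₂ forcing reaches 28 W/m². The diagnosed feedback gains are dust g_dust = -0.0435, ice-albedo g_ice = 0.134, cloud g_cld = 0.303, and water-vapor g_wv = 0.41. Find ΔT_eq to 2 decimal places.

45.95 °C

Total gain g = -0.0435 + 0.134 + 0.303 + 0.41 = 0.8035.
Amplification A = 1/(1 − 0.8035) = 5.089.
ΔT = 9.03 × 5.089 = 45.95 °C.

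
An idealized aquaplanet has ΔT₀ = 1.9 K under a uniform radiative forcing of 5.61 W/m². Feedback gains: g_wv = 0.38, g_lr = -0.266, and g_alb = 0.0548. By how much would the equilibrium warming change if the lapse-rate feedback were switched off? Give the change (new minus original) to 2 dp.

1.08 K

Original: g = 0.1688, ΔT = 1.9/(1−0.1688) = 2.2859 K.
Without lapse-rate: g' = 0.4348, ΔT' = 1.9/(1−0.4348) = 3.3616 K.
Change = 3.3616 − 2.2859 = 1.08 K.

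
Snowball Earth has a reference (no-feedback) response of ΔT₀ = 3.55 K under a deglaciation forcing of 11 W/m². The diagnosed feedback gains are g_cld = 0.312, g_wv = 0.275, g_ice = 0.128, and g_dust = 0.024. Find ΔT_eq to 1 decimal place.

13.6 K

Total gain g = 0.312 + 0.275 + 0.128 + 0.024 = 0.739.
Amplification A = 1/(1 − 0.739) = 3.831.
ΔT = 3.55 × 3.831 = 13.6 K.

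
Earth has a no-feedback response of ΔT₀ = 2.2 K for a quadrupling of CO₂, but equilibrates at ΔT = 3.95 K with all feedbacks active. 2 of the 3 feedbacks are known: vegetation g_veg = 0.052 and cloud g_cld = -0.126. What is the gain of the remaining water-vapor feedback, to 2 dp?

0.52

Amplification A = ΔT/ΔT₀ = 3.95/2.2 = 1.795.
Total gain g = 1 − 1/A = 1 − 1/1.795 = 0.4429.
Known gains sum to 0.052 − 0.126 = -0.074.
g_wv = 0.4429 + 0.074 = 0.52.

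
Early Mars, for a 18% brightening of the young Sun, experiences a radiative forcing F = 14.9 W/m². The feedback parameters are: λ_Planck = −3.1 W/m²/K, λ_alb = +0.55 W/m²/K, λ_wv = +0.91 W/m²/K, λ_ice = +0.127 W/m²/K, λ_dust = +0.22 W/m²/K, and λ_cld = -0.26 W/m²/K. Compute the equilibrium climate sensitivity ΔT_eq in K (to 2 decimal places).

9.59 K

Net feedback parameter λ = (−3.1) + (+0.55) + (+0.91) + (+0.127) + (+0.22) + (-0.26) = -1.553 W/m²/K.
ΔT = −F/λ = −14.9/(-1.553) = 9.59 K.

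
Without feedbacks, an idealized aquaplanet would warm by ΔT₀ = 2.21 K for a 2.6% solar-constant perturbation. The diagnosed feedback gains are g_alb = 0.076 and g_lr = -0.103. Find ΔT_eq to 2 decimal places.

2.15 K

Total gain g = 0.076 − 0.103 = -0.027.
Amplification A = 1/(1 + 0.027) = 0.9737.
ΔT = 2.21 × 0.9737 = 2.15 K.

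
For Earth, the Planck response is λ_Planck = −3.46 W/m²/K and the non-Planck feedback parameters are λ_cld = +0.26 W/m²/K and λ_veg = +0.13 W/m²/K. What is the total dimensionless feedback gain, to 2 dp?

0.11

Convert to gains: g_cld = 0.26/3.46 = 0.07514; g_veg = 0.13/3.46 = 0.03757.
Total gain g = 0.11271.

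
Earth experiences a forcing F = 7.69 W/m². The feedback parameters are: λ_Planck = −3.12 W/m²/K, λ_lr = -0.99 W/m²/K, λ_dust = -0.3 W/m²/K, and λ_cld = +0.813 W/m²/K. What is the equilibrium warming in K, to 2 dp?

2.14 K

Net feedback parameter λ = (−3.12) + (-0.99) + (-0.3) + (+0.813) = -3.597 W/m²/K.
ΔT = −F/λ = −7.69/(-3.597) = 2.14 K.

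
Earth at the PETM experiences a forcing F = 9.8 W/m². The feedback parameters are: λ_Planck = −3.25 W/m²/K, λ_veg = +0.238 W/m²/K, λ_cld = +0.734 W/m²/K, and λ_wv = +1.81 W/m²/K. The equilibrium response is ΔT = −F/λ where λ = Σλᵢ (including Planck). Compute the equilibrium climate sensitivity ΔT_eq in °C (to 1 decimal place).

Net feedback parameter λ = (−3.25) + (+0.238) + (+0.734) + (+1.81) = -0.468 W/m²/K.
ΔT = −F/λ = −9.8/(-0.468) = 20.9 °C.

20.9 °C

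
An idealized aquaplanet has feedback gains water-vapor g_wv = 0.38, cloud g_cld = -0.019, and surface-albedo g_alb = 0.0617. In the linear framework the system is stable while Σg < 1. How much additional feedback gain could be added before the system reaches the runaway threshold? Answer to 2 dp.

Current total gain = 0.38 − 0.019 + 0.0617 = 0.4227.
Margin to runaway = 1 − 0.4227 = 0.58.

0.58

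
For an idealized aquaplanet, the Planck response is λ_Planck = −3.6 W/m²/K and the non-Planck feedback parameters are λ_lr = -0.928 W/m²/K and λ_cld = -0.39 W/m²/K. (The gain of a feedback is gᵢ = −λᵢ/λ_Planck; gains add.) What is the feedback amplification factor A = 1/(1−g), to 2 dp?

0.73

Convert to gains: g_lr = -0.928/3.6 = -0.2578; g_cld = -0.39/3.6 = -0.1083.
Total gain g = -0.3661.
A = 1/(1 + 0.3661) = 0.73.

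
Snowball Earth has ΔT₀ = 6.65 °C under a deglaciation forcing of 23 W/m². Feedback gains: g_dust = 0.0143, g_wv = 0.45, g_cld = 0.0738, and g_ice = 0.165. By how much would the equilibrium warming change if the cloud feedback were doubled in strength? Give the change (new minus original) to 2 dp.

7.41 °C

Original: g = 0.7031, ΔT = 6.65/(1−0.7031) = 22.3981 °C.
With doubled cloud: g' = 0.7769, ΔT' = 6.65/(1−0.7769) = 29.8073 °C.
Change = 29.8073 − 22.3981 = 7.41 °C.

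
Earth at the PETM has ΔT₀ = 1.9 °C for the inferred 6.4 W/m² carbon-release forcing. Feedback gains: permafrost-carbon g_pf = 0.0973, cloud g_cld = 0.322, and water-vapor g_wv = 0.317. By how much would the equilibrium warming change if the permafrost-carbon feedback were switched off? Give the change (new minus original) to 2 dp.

-1.94 °C

Original: g = 0.7363, ΔT = 1.9/(1−0.7363) = 7.2052 °C.
Without permafrost-carbon: g' = 0.639, ΔT' = 1.9/(1−0.639) = 5.2632 °C.
Change = 5.2632 − 7.2052 = -1.94 °C.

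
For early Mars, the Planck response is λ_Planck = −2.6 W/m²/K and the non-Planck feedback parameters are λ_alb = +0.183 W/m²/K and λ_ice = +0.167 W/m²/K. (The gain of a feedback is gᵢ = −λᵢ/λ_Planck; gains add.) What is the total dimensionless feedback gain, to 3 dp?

0.135

Convert to gains: g_alb = 0.183/2.6 = 0.07038; g_ice = 0.167/2.6 = 0.06423.
Total gain g = 0.13461.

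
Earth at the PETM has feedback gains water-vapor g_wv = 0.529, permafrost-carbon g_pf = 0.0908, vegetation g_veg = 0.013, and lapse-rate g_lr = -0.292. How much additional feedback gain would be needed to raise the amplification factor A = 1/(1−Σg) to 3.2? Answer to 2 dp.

Current total gain = 0.3408.
Target gain for A = 3.2: g* = 1 − 1/3.2 = 0.6875.
Additional gain needed = 0.6875 − 0.3408 = 0.35.

0.35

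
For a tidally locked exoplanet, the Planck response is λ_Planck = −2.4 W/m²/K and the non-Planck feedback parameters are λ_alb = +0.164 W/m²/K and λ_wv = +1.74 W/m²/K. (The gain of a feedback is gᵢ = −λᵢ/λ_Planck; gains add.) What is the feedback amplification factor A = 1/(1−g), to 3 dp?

4.839

Convert to gains: g_alb = 0.164/2.4 = 0.06833; g_wv = 1.74/2.4 = 0.725.
Total gain g = 0.79333.
A = 1/(1 − 0.79333) = 4.839.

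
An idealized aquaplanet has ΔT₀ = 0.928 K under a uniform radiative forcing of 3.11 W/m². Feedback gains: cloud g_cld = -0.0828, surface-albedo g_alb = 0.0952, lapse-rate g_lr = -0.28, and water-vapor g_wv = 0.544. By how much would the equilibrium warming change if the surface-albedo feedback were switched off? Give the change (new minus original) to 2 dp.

-0.15 K

Original: g = 0.2764, ΔT = 0.928/(1−0.2764) = 1.2825 K.
Without surface-albedo: g' = 0.1812, ΔT' = 0.928/(1−0.1812) = 1.1334 K.
Change = 1.1334 − 1.2825 = -0.15 K.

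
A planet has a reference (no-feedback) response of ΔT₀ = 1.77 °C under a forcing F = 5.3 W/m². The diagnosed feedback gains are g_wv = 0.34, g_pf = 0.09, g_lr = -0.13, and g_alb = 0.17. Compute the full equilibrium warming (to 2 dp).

3.34 °C

Total gain g = 0.34 + 0.09 − 0.13 + 0.17 = 0.47.
Amplification A = 1/(1 − 0.47) = 1.887.
ΔT = 1.77 × 1.887 = 3.34 °C.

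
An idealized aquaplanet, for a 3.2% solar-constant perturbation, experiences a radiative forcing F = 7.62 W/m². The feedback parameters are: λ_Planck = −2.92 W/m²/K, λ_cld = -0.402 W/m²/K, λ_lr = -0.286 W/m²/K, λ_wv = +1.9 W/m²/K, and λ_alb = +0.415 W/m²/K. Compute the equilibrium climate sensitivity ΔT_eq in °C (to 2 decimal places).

5.89 °C

Net feedback parameter λ = (−2.92) + (-0.402) + (-0.286) + (+1.9) + (+0.415) = -1.293 W/m²/K.
ΔT = −F/λ = −7.62/(-1.293) = 5.89 °C.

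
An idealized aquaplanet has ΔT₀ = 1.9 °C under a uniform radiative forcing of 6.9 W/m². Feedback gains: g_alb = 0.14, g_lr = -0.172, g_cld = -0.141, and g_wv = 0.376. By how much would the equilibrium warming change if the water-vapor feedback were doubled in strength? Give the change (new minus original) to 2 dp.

Original: g = 0.203, ΔT = 1.9/(1−0.203) = 2.3839 °C.
With doubled water-vapor: g' = 0.579, ΔT' = 1.9/(1−0.579) = 4.5131 °C.
Change = 4.5131 − 2.3839 = 2.13 °C.

2.13 °C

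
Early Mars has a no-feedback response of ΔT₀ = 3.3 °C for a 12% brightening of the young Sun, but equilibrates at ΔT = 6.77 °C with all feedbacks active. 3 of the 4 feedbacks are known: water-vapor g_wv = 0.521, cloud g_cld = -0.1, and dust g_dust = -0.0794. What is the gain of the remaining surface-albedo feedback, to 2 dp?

Amplification A = ΔT/ΔT₀ = 6.77/3.3 = 2.052.
Total gain g = 1 − 1/A = 1 − 1/2.052 = 0.5127.
Known gains sum to 0.521 − 0.1 − 0.0794 = 0.3416.
g_alb = 0.5127 − 0.3416 = 0.17.

0.17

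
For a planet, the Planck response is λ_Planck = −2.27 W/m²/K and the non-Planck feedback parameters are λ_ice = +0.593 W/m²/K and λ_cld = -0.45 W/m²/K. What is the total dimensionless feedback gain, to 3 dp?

0.063

Convert to gains: g_ice = 0.593/2.27 = 0.2612; g_cld = -0.45/2.27 = -0.1982.
Total gain g = 0.063.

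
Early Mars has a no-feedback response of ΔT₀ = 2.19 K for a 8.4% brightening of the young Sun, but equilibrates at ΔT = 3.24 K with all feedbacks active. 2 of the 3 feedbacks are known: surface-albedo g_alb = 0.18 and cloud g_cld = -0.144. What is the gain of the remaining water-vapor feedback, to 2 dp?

Amplification A = ΔT/ΔT₀ = 3.24/2.19 = 1.479.
Total gain g = 1 − 1/A = 1 − 1/1.479 = 0.3239.
Known gains sum to 0.18 − 0.144 = 0.036.
g_wv = 0.3239 − 0.036 = 0.29.

0.29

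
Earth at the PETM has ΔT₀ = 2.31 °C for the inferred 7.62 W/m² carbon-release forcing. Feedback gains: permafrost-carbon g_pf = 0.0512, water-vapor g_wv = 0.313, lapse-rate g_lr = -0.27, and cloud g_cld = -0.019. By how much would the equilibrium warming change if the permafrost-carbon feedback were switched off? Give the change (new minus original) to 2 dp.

Original: g = 0.0752, ΔT = 2.31/(1−0.0752) = 2.4978 °C.
Without permafrost-carbon: g' = 0.024, ΔT' = 2.31/(1−0.024) = 2.3668 °C.
Change = 2.3668 − 2.4978 = -0.13 °C.

-0.13 °C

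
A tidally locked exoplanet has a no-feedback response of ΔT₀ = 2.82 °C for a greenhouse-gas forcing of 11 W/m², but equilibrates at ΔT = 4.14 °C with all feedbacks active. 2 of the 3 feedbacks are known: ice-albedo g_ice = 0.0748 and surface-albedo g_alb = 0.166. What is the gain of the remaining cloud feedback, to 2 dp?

Amplification A = ΔT/ΔT₀ = 4.14/2.82 = 1.468.
Total gain g = 1 − 1/A = 1 − 1/1.468 = 0.3188.
Known gains sum to 0.0748 + 0.166 = 0.2408.
g_cld = 0.3188 − 0.2408 = 0.08.

0.08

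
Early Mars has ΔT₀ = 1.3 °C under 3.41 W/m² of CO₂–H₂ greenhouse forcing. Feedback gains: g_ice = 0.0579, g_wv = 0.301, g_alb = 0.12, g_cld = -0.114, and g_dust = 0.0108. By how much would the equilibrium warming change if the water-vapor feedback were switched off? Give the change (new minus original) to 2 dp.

-0.68 °C

Original: g = 0.3757, ΔT = 1.3/(1−0.3757) = 2.0823 °C.
Without water-vapor: g' = 0.0747, ΔT' = 1.3/(1−0.0747) = 1.4049 °C.
Change = 1.4049 − 2.0823 = -0.68 °C.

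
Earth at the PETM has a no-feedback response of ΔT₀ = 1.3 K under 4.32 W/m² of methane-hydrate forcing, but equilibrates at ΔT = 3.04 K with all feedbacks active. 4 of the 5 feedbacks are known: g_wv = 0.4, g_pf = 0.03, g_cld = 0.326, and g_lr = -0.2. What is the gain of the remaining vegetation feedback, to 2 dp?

0.02

Amplification A = ΔT/ΔT₀ = 3.04/1.3 = 2.338.
Total gain g = 1 − 1/A = 1 − 1/2.338 = 0.5723.
Known gains sum to 0.4 + 0.03 + 0.326 − 0.2 = 0.556.
g_veg = 0.5723 − 0.556 = 0.02.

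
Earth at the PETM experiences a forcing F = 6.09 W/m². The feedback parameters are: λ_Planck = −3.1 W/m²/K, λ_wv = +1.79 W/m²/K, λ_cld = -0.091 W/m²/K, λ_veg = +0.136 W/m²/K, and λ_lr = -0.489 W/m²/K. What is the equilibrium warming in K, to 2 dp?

3.47 K

Net feedback parameter λ = (−3.1) + (+1.79) + (-0.091) + (+0.136) + (-0.489) = -1.754 W/m²/K.
ΔT = −F/λ = −6.09/(-1.754) = 3.47 K.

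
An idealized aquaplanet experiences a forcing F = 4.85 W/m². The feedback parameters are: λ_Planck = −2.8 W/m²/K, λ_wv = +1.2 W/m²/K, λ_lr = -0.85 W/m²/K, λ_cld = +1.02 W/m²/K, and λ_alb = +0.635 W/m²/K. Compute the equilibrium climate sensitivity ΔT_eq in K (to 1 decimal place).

6.1 K

Net feedback parameter λ = (−2.8) + (+1.2) + (-0.85) + (+1.02) + (+0.635) = -0.795 W/m²/K.
ΔT = −F/λ = −4.85/(-0.795) = 6.1 K.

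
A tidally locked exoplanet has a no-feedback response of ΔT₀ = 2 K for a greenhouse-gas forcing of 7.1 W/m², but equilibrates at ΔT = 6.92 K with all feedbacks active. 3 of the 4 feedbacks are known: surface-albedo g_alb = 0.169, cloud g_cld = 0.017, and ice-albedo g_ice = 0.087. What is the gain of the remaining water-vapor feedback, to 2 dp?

0.44

Amplification A = ΔT/ΔT₀ = 6.92/2 = 3.46.
Total gain g = 1 − 1/A = 1 − 1/3.46 = 0.711.
Known gains sum to 0.169 + 0.017 + 0.087 = 0.273.
g_wv = 0.711 − 0.273 = 0.44.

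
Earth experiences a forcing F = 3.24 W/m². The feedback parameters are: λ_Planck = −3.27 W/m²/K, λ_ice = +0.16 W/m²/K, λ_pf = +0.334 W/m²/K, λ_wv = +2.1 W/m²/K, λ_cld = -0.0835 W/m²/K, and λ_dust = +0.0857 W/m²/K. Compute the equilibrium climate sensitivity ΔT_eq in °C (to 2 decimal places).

4.81 °C

Net feedback parameter λ = (−3.27) + (+0.16) + (+0.334) + (+2.1) + (-0.0835) + (+0.0857) = -0.6738 W/m²/K.
ΔT = −F/λ = −3.24/(-0.6738) = 4.81 °C.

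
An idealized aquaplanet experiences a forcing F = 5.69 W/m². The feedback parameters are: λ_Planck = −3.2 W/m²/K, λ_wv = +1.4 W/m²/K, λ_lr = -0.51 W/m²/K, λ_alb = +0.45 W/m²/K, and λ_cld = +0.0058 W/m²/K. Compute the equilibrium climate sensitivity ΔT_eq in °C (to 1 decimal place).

3.1 °C

Net feedback parameter λ = (−3.2) + (+1.4) + (-0.51) + (+0.45) + (+0.0058) = -1.8542 W/m²/K.
ΔT = −F/λ = −5.69/(-1.8542) = 3.1 °C.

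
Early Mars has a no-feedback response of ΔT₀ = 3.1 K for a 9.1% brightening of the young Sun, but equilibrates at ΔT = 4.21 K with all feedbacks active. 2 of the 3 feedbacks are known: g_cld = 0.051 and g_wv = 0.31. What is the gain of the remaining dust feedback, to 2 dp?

Amplification A = ΔT/ΔT₀ = 4.21/3.1 = 1.358.
Total gain g = 1 − 1/A = 1 − 1/1.358 = 0.2636.
Known gains sum to 0.051 + 0.31 = 0.361.
g_dust = 0.2636 − 0.361 = -0.10.

-0.10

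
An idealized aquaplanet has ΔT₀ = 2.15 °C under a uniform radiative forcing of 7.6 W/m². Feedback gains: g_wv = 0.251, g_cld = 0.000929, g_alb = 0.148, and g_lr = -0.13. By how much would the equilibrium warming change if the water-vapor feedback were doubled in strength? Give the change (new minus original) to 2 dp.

1.54 °C

Original: g = 0.269929, ΔT = 2.15/(1−0.269929) = 2.9449 °C.
With doubled water-vapor: g' = 0.520929, ΔT' = 2.15/(1−0.520929) = 4.4879 °C.
Change = 4.4879 − 2.9449 = 1.54 °C.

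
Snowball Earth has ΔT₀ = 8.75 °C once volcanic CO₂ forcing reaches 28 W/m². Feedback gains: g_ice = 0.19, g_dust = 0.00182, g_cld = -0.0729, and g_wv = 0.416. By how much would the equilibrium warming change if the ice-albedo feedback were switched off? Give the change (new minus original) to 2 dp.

Original: g = 0.53492, ΔT = 8.75/(1−0.53492) = 18.8140 °C.
Without ice-albedo: g' = 0.34492, ΔT' = 8.75/(1−0.34492) = 13.3571 °C.
Change = 13.3571 − 18.8140 = -5.46 °C.

-5.46 °C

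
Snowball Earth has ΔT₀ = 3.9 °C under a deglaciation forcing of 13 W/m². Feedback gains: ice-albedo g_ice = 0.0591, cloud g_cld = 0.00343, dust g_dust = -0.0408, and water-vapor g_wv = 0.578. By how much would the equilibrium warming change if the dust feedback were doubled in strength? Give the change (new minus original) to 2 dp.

-0.90 °C

Original: g = 0.59973, ΔT = 3.9/(1−0.59973) = 9.7434 °C.
With doubled dust: g' = 0.55893, ΔT' = 3.9/(1−0.55893) = 8.8421 °C.
Change = 8.8421 − 9.7434 = -0.90 °C.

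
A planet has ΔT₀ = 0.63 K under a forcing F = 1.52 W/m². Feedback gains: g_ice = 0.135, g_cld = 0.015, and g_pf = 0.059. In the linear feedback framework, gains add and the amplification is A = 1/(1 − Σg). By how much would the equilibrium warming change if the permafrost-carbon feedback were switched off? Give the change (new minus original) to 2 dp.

Original: g = 0.209, ΔT = 0.63/(1−0.209) = 0.7965 K.
Without permafrost-carbon: g' = 0.15, ΔT' = 0.63/(1−0.15) = 0.7412 K.
Change = 0.7412 − 0.7965 = -0.06 K.

-0.06 K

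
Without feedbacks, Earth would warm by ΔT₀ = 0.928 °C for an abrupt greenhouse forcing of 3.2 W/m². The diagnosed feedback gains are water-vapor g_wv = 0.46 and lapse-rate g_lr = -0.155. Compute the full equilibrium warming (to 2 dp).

1.34 °C

Total gain g = 0.46 − 0.155 = 0.305.
Amplification A = 1/(1 − 0.305) = 1.439.
ΔT = 0.928 × 1.439 = 1.34 °C.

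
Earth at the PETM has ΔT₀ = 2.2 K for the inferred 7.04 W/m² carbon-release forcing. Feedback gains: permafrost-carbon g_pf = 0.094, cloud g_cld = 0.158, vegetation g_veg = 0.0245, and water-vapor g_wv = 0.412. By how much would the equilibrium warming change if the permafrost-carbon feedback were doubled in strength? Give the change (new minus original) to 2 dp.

3.05 K

Original: g = 0.6885, ΔT = 2.2/(1−0.6885) = 7.0626 K.
With doubled permafrost-carbon: g' = 0.7825, ΔT' = 2.2/(1−0.7825) = 10.1149 K.
Change = 10.1149 − 7.0626 = 3.05 K.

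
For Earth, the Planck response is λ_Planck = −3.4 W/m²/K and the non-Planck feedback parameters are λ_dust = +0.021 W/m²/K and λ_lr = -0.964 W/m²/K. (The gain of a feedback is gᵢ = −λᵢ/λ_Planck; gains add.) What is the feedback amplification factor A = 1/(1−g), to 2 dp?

Convert to gains: g_dust = 0.021/3.4 = 0.006176; g_lr = -0.964/3.4 = -0.2835.
Total gain g = -0.277324.
A = 1/(1 + 0.277324) = 0.78.

0.78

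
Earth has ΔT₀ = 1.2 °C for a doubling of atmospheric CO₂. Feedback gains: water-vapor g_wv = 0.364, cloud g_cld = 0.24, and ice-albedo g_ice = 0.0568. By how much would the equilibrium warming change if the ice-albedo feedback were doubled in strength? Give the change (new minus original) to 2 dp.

0.71 °C

Original: g = 0.6608, ΔT = 1.2/(1−0.6608) = 3.5377 °C.
With doubled ice-albedo: g' = 0.7176, ΔT' = 1.2/(1−0.7176) = 4.2493 °C.
Change = 4.2493 − 3.5377 = 0.71 °C.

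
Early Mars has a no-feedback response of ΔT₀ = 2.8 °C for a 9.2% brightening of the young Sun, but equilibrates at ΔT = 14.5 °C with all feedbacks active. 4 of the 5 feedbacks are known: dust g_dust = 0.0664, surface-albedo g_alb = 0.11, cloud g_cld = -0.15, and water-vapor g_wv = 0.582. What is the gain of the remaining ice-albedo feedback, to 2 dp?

0.20

Amplification A = ΔT/ΔT₀ = 14.5/2.8 = 5.179.
Total gain g = 1 − 1/A = 1 − 1/5.179 = 0.8069.
Known gains sum to 0.0664 + 0.11 − 0.15 + 0.582 = 0.6084.
g_ice = 0.8069 − 0.6084 = 0.20.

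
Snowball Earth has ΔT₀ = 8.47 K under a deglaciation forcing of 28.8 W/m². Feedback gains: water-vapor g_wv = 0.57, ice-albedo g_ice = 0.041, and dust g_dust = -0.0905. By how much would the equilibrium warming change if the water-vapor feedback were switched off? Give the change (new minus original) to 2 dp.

-9.59 K

Original: g = 0.5205, ΔT = 8.47/(1−0.5205) = 17.6642 K.
Without water-vapor: g' = -0.0495, ΔT' = 8.47/(1+0.0495) = 8.0705 K.
Change = 8.0705 − 17.6642 = -9.59 K.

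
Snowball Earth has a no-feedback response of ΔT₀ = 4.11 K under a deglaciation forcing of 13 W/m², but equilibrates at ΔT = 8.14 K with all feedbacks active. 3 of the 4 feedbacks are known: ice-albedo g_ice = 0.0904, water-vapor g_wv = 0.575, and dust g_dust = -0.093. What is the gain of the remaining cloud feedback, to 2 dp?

Amplification A = ΔT/ΔT₀ = 8.14/4.11 = 1.981.
Total gain g = 1 − 1/A = 1 − 1/1.981 = 0.4952.
Known gains sum to 0.0904 + 0.575 − 0.093 = 0.5724.
g_cld = 0.4952 − 0.5724 = -0.08.

-0.08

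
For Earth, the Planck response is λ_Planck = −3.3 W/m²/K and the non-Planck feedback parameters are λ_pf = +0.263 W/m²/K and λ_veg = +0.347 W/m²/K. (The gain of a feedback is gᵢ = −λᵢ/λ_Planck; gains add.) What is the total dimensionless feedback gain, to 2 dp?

0.18

Convert to gains: g_pf = 0.263/3.3 = 0.0797; g_veg = 0.347/3.3 = 0.1052.
Total gain g = 0.1849.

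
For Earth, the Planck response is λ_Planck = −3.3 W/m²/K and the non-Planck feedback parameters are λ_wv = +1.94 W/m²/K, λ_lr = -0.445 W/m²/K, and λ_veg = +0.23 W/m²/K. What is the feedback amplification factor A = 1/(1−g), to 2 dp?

2.10

Convert to gains: g_wv = 1.94/3.3 = 0.5879; g_lr = -0.445/3.3 = -0.1348; g_veg = 0.23/3.3 = 0.0697.
Total gain g = 0.5228.
A = 1/(1 − 0.5228) = 2.10.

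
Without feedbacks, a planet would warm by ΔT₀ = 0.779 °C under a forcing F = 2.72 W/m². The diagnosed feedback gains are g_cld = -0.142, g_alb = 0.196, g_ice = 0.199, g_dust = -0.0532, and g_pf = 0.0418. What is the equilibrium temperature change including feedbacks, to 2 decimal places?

1.03 °C

Total gain g = -0.142 + 0.196 + 0.199 − 0.0532 + 0.0418 = 0.2416.
Amplification A = 1/(1 − 0.2416) = 1.319.
ΔT = 0.779 × 1.319 = 1.03 °C.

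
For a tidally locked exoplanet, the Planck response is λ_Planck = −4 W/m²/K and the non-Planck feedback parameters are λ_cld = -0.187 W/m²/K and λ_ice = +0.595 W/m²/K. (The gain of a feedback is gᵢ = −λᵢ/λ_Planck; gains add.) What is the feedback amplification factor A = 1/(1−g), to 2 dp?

Convert to gains: g_cld = -0.187/4 = -0.04675; g_ice = 0.595/4 = 0.1487.
Total gain g = 0.10195.
A = 1/(1 − 0.10195) = 1.11.

1.11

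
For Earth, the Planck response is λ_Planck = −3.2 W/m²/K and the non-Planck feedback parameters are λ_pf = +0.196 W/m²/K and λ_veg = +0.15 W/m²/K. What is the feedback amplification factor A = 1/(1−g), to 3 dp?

Convert to gains: g_pf = 0.196/3.2 = 0.06125; g_veg = 0.15/3.2 = 0.04687.
Total gain g = 0.10812.
A = 1/(1 − 0.10812) = 1.121.

1.121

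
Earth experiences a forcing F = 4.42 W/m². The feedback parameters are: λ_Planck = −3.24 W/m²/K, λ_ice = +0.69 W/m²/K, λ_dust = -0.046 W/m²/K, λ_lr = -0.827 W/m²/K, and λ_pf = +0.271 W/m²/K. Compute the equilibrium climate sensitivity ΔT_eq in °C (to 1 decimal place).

1.4 °C

Net feedback parameter λ = (−3.24) + (+0.69) + (-0.046) + (-0.827) + (+0.271) = -3.152 W/m²/K.
ΔT = −F/λ = −4.42/(-3.152) = 1.4 °C.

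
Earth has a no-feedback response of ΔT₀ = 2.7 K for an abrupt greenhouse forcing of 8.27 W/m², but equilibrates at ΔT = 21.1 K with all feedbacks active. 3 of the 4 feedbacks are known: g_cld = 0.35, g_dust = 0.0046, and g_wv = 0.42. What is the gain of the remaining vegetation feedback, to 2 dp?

0.10

Amplification A = ΔT/ΔT₀ = 21.1/2.7 = 7.815.
Total gain g = 1 − 1/A = 1 − 1/7.815 = 0.872.
Known gains sum to 0.35 + 0.0046 + 0.42 = 0.7746.
g_veg = 0.872 − 0.7746 = 0.10.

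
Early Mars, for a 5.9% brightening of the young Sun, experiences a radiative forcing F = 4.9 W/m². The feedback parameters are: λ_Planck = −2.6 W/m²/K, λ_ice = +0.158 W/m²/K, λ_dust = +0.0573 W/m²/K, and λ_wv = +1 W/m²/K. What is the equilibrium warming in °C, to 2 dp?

Net feedback parameter λ = (−2.6) + (+0.158) + (+0.0573) + (+1) = -1.3847 W/m²/K.
ΔT = −F/λ = −4.9/(-1.3847) = 3.54 °C.

3.54 °C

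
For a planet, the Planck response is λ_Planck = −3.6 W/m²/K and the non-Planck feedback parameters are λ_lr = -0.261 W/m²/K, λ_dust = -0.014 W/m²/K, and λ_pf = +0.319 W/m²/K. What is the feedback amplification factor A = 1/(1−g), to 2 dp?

1.01

Convert to gains: g_lr = -0.261/3.6 = -0.0725; g_dust = -0.014/3.6 = -0.003889; g_pf = 0.319/3.6 = 0.08861.
Total gain g = 0.012221.
A = 1/(1 − 0.012221) = 1.01.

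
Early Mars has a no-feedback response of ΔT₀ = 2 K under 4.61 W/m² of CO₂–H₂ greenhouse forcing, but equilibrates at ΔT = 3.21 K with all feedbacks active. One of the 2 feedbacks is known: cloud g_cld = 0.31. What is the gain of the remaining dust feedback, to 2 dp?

Amplification A = ΔT/ΔT₀ = 3.21/2 = 1.605.
Total gain g = 1 − 1/A = 1 − 1/1.605 = 0.3769.
The known gain is 0.31.
g_dust = 0.3769 − 0.31 = 0.07.

0.07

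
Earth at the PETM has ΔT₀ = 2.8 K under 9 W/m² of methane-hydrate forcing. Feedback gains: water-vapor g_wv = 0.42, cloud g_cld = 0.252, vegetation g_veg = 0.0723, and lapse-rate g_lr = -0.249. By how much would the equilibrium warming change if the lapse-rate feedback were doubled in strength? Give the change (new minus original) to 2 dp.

-1.83 K

Original: g = 0.4953, ΔT = 2.8/(1−0.4953) = 5.5479 K.
With doubled lapse-rate: g' = 0.2463, ΔT' = 2.8/(1−0.2463) = 3.7150 K.
Change = 3.7150 − 5.5479 = -1.83 K.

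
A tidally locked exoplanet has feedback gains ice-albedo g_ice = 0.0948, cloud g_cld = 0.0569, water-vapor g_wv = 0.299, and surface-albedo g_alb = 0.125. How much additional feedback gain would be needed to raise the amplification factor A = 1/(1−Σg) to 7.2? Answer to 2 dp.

Current total gain = 0.5757.
Target gain for A = 7.2: g* = 1 − 1/7.2 = 0.8611.
Additional gain needed = 0.8611 − 0.5757 = 0.29.

0.29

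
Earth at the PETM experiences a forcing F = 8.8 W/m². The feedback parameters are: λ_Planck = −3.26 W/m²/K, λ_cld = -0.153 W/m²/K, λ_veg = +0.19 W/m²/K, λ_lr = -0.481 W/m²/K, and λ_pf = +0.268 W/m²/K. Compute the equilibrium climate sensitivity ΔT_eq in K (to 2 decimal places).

Net feedback parameter λ = (−3.26) + (-0.153) + (+0.19) + (-0.481) + (+0.268) = -3.436 W/m²/K.
ΔT = −F/λ = −8.8/(-3.436) = 2.56 K.

2.56 K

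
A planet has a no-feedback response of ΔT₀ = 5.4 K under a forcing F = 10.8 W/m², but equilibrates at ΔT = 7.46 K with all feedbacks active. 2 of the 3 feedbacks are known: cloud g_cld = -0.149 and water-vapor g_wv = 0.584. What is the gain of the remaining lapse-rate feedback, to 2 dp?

-0.16

Amplification A = ΔT/ΔT₀ = 7.46/5.4 = 1.381.
Total gain g = 1 − 1/A = 1 − 1/1.381 = 0.2759.
Known gains sum to -0.149 + 0.584 = 0.435.
g_lr = 0.2759 − 0.435 = -0.16.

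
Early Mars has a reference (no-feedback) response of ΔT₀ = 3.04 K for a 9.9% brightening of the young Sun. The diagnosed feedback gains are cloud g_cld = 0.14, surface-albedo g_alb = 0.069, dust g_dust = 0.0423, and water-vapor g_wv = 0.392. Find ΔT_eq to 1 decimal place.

Total gain g = 0.14 + 0.069 + 0.0423 + 0.392 = 0.6433.
Amplification A = 1/(1 − 0.6433) = 2.803.
ΔT = 3.04 × 2.803 = 8.5 K.

8.5 K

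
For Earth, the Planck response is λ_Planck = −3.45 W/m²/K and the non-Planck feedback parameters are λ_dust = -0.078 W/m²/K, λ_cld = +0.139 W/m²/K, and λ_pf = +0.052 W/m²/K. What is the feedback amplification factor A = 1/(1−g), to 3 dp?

Convert to gains: g_dust = -0.078/3.45 = -0.02261; g_cld = 0.139/3.45 = 0.04029; g_pf = 0.052/3.45 = 0.01507.
Total gain g = 0.03275.
A = 1/(1 − 0.03275) = 1.034.

1.034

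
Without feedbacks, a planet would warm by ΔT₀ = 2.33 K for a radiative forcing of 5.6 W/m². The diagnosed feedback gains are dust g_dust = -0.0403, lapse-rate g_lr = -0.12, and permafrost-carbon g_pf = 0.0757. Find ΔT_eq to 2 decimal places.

2.15 K

Total gain g = -0.0403 − 0.12 + 0.0757 = -0.0846.
Amplification A = 1/(1 + 0.0846) = 0.922.
ΔT = 2.33 × 0.922 = 2.15 K.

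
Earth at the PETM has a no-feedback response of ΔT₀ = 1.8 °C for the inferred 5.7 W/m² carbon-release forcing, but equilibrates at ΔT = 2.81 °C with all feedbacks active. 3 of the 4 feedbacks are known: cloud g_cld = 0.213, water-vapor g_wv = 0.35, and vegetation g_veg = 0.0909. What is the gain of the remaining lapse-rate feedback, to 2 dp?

-0.29

Amplification A = ΔT/ΔT₀ = 2.81/1.8 = 1.561.
Total gain g = 1 − 1/A = 1 − 1/1.561 = 0.3594.
Known gains sum to 0.213 + 0.35 + 0.0909 = 0.6539.
g_lr = 0.3594 − 0.6539 = -0.29.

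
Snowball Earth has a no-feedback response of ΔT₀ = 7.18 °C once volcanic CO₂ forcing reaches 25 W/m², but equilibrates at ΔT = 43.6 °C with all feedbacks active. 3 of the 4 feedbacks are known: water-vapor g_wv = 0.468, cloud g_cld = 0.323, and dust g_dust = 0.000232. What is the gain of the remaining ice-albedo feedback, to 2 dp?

0.04

Amplification A = ΔT/ΔT₀ = 43.6/7.18 = 6.072.
Total gain g = 1 − 1/A = 1 − 1/6.072 = 0.8353.
Known gains sum to 0.468 + 0.323 + 0.000232 = 0.791232.
g_ice = 0.8353 − 0.791232 = 0.04.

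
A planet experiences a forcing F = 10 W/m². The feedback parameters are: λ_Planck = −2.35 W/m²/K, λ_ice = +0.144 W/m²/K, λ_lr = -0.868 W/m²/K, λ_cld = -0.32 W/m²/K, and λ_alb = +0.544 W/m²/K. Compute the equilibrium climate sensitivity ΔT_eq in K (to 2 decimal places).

3.51 K

Net feedback parameter λ = (−2.35) + (+0.144) + (-0.868) + (-0.32) + (+0.544) = -2.85 W/m²/K.
ΔT = −F/λ = −10/(-2.85) = 3.51 K.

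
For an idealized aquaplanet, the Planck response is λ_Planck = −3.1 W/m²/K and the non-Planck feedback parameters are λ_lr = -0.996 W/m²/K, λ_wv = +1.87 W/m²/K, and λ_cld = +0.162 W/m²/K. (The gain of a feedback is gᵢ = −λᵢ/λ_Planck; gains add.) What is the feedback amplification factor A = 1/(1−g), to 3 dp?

1.502

Convert to gains: g_lr = -0.996/3.1 = -0.3213; g_wv = 1.87/3.1 = 0.6032; g_cld = 0.162/3.1 = 0.05226.
Total gain g = 0.33416.
A = 1/(1 − 0.33416) = 1.502.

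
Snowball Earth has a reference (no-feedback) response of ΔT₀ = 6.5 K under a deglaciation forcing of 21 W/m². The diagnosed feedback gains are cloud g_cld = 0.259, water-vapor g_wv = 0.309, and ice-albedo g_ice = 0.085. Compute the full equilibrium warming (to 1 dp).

18.7 K

Total gain g = 0.259 + 0.309 + 0.085 = 0.653.
Amplification A = 1/(1 − 0.653) = 2.882.
ΔT = 6.5 × 2.882 = 18.7 K.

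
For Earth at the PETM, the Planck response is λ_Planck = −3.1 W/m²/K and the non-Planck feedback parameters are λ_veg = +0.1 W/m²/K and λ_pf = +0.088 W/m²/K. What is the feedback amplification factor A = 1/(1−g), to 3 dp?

Convert to gains: g_veg = 0.1/3.1 = 0.03226; g_pf = 0.088/3.1 = 0.02839.
Total gain g = 0.06065.
A = 1/(1 − 0.06065) = 1.065.

1.065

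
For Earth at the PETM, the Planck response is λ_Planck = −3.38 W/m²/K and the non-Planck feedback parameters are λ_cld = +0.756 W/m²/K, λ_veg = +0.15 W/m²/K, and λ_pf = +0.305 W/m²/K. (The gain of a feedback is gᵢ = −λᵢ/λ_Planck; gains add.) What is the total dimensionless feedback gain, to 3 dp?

0.358

Convert to gains: g_cld = 0.756/3.38 = 0.2237; g_veg = 0.15/3.38 = 0.04438; g_pf = 0.305/3.38 = 0.09024.
Total gain g = 0.35832.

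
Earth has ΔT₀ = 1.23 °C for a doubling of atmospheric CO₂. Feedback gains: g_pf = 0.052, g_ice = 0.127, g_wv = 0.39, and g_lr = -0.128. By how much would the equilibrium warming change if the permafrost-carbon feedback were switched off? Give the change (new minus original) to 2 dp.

-0.19 °C

Original: g = 0.441, ΔT = 1.23/(1−0.441) = 2.2004 °C.
Without permafrost-carbon: g' = 0.389, ΔT' = 1.23/(1−0.389) = 2.0131 °C.
Change = 2.0131 − 2.2004 = -0.19 °C.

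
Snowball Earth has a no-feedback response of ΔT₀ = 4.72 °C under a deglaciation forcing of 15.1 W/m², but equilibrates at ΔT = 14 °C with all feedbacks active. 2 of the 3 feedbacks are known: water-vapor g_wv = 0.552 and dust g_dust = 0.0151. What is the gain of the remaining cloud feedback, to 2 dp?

0.10

Amplification A = ΔT/ΔT₀ = 14/4.72 = 2.966.
Total gain g = 1 − 1/A = 1 − 1/2.966 = 0.6628.
Known gains sum to 0.552 + 0.0151 = 0.5671.
g_cld = 0.6628 − 0.5671 = 0.10.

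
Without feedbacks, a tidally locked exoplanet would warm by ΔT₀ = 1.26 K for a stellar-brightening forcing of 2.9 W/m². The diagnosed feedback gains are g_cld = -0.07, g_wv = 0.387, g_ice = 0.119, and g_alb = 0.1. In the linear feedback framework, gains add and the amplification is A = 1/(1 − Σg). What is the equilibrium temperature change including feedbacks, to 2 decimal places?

2.72 K

Total gain g = -0.07 + 0.387 + 0.119 + 0.1 = 0.536.
Amplification A = 1/(1 − 0.536) = 2.155.
ΔT = 1.26 × 2.155 = 2.72 K.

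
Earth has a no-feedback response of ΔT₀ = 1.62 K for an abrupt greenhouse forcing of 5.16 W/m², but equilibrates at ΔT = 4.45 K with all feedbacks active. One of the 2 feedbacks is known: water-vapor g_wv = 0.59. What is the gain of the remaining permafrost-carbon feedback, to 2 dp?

Amplification A = ΔT/ΔT₀ = 4.45/1.62 = 2.747.
Total gain g = 1 − 1/A = 1 − 1/2.747 = 0.636.
The known gain is 0.59.
g_pf = 0.636 − 0.59 = 0.05.

0.05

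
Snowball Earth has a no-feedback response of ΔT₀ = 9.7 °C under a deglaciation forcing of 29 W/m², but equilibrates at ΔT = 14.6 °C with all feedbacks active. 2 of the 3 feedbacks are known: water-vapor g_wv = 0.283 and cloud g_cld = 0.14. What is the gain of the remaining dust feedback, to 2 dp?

Amplification A = ΔT/ΔT₀ = 14.6/9.7 = 1.505.
Total gain g = 1 − 1/A = 1 − 1/1.505 = 0.3355.
Known gains sum to 0.283 + 0.14 = 0.423.
g_dust = 0.3355 − 0.423 = -0.09.

-0.09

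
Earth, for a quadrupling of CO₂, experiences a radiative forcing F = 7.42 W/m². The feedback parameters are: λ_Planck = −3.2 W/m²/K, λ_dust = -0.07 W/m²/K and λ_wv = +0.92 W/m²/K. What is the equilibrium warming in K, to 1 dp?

3.2 K

Net feedback parameter λ = (−3.2) + (-0.07) + (+0.92) = -2.35 W/m²/K.
ΔT = −F/λ = −7.42/(-2.35) = 3.2 K.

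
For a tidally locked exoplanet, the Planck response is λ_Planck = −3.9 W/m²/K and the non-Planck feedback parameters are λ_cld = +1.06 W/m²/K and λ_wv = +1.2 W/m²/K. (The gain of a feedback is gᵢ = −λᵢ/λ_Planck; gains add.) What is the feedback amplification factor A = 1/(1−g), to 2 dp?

2.38

Convert to gains: g_cld = 1.06/3.9 = 0.2718; g_wv = 1.2/3.9 = 0.3077.
Total gain g = 0.5795.
A = 1/(1 − 0.5795) = 2.38.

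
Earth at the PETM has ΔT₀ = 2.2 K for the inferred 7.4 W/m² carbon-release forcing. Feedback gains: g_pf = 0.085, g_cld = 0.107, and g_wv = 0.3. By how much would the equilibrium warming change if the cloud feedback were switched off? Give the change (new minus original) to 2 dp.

Original: g = 0.492, ΔT = 2.2/(1−0.492) = 4.3307 K.
Without cloud: g' = 0.385, ΔT' = 2.2/(1−0.385) = 3.5772 K.
Change = 3.5772 − 4.3307 = -0.75 K.

-0.75 K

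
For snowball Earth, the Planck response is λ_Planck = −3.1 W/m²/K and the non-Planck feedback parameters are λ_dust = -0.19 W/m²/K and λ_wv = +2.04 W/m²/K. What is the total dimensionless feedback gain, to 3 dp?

0.597

Convert to gains: g_dust = -0.19/3.1 = -0.06129; g_wv = 2.04/3.1 = 0.6581.
Total gain g = 0.59681.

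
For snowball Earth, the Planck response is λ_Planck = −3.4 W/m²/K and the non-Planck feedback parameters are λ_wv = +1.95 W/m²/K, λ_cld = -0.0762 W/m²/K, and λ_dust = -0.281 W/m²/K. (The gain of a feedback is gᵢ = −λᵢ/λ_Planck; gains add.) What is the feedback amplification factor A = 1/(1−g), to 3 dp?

1.881

Convert to gains: g_wv = 1.95/3.4 = 0.5735; g_cld = -0.0762/3.4 = -0.02241; g_dust = -0.281/3.4 = -0.08265.
Total gain g = 0.46844.
A = 1/(1 − 0.46844) = 1.881.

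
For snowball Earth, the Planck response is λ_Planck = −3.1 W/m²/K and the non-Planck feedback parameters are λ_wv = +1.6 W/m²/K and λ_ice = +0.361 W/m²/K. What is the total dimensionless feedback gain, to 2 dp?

0.63

Convert to gains: g_wv = 1.6/3.1 = 0.5161; g_ice = 0.361/3.1 = 0.1165.
Total gain g = 0.6326.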